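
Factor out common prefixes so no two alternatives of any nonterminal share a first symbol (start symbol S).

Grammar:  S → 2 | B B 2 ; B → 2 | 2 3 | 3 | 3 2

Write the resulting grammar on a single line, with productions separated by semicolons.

S → 2 | B B 2; B → 2 B' | 3 B''; B' → ε | 3; B'' → ε | 2

B has alternatives sharing prefix '2': factor to B → 2 B' with B' → ε | 3.
B has alternatives sharing prefix '3': factor to B → 3 B'' with B'' → ε | 2.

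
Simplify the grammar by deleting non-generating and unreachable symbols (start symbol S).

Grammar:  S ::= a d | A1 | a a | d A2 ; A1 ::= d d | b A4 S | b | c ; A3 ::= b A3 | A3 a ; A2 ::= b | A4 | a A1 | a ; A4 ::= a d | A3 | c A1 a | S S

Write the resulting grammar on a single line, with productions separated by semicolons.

S ::= a d | A1 | a a | d A2; A1 ::= d d | b A4 S | b | c; A2 ::= b | A4 | a A1 | a; A4 ::= a d | c A1 a | S S

Generating nonterminals: {A1, A2, A4, S}.
Reachable from S after that: {A1, A2, A4, S}.
Removed useless symbols: {A3} and every production mentioning them.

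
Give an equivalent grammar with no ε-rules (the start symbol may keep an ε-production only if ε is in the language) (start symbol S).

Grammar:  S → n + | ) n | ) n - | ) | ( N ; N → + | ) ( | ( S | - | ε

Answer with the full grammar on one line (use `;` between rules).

Nullable nonterminals: {N}.
ε ∉ L(G), so no ε-production is kept.
Expand every rule over subsets of its nullable positions: S → ( N gives ( N | (.

S → n + | ) n | ) n - | ) | ( N | (; N → + | ) ( | ( S | -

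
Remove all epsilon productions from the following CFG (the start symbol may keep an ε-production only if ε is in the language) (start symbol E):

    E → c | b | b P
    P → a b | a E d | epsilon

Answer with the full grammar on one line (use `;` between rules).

E → c | b | b P; P → a b | a E d

Nullable set = {P}.
ε ∉ L(G), so no ε-production is kept.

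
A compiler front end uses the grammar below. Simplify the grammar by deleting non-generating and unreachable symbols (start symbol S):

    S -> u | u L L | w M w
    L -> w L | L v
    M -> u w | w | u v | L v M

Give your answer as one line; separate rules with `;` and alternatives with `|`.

S -> u | w M w; M -> u w | w | u v

Generating nonterminals: {M, S}.
Reachable from S after that: {M, S}.
Removed useless symbols: {L} and every production mentioning them.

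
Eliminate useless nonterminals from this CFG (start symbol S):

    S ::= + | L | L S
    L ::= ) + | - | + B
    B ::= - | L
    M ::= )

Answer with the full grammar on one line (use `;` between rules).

S ::= + | L | L S; L ::= ) + | - | + B; B ::= - | L

Generating nonterminals: {B, L, M, S}.
Reachable from S after that: {B, L, S}.
Removed useless symbols: {M} and every production mentioning them.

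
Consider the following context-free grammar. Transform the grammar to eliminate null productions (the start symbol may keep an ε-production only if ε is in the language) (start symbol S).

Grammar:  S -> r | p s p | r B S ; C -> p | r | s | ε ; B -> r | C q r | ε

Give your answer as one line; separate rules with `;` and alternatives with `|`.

S -> r | p s p | r B S | r S; C -> p | r | s; B -> r | C q r | q r

The nullable symbols are {B, C}.
ε ∉ L(G), so no ε-production is kept.
Expand every rule over subsets of its nullable positions: S → r B S gives r B S | r S. B → C q r gives C q r | q r.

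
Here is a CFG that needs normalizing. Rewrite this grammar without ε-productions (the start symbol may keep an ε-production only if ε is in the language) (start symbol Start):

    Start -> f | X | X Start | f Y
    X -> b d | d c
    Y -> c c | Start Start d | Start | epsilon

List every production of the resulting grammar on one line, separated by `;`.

Nullable set = {Y}.
ε ∉ L(G), so no ε-production is kept.

Start -> f | X | X Start | f Y; X -> b d | d c; Y -> c c | Start Start d | Start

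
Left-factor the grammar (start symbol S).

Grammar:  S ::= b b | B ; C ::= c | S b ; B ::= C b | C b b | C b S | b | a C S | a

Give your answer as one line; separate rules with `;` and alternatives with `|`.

S ::= b b | B; C ::= c | S b; B ::= b | C b B' | a B''; B' ::= eps | b | S; B'' ::= C S | eps

B has alternatives sharing prefix 'C b': factor to B → C b B' with B' → ε | b | S.
B has alternatives sharing prefix 'a': factor to B → a B'' with B'' → C S | ε.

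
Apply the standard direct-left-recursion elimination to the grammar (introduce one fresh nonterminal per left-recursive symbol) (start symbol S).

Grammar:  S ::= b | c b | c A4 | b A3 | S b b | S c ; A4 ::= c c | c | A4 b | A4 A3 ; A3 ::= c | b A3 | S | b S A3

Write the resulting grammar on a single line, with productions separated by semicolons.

S ::= b S' | c b S' | c A4 S' | b A3 S'; A4 ::= c c A4' | c A4'; A3 ::= c | b A3 | S | b S A3; S' ::= b b S' | c S' | ε; A4' ::= b A4' | A3 A4' | ε

S, A4 are directly left-recursive.
For S: α = {b b, c}, β = {b, c b, c A4, b A3}. Rewrite as S → β S' and S' → α S' | ε.
For A4: α = {b, A3}, β = {c c, c}. Rewrite as A4 → β A4' and A4' → α A4' | ε.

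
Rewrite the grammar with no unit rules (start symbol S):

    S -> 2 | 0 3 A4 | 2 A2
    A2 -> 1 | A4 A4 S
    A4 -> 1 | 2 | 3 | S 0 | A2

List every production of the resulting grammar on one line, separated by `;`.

S -> 2 | 0 3 A4 | 2 A2; A2 -> 1 | A4 A4 S; A4 -> 1 | 2 | 3 | S 0 | A4 A4 S

Unit pairs: A4 ⇒* {A2}.
For each unit pair (A, B), copy every non-unit production of B to A, then drop all unit productions.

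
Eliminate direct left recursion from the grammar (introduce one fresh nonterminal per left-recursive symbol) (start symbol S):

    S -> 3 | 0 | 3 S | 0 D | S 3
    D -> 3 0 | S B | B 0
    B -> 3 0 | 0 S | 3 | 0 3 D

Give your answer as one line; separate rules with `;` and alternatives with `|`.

S -> 3 S' | 0 S' | 3 S S' | 0 D S'; D -> 3 0 | S B | B 0; B -> 3 0 | 0 S | 3 | 0 3 D; S' -> 3 S' | epsilon

Left recursion appears on S.
For S: α = {3}, β = {3, 0, 3 S, 0 D}. Rewrite as S → β S' and S' → α S' | ε.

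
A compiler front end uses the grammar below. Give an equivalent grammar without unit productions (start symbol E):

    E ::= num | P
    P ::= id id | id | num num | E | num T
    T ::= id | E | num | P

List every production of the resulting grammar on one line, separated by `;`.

Unit pairs: E ⇒* {P}; P ⇒* {E}; T ⇒* {E, P}.
Replace each nonterminal's rules with the union of the non-unit rules of every nonterminal it unit-derives.

E ::= num | id id | id | num num | num T; P ::= num | id id | id | num num | num T; T ::= num | id id | id | num num | num T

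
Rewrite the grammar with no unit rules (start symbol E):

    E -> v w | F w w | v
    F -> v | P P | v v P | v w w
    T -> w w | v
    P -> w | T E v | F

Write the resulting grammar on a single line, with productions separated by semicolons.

Unit pairs: P ⇒* {F}.
For every A with A ⇒* B via unit rules, add B's non-unit alternatives to A; then delete every rule of the form X → Y.

E -> v w | F w w | v; F -> v | P P | v v P | v w w; T -> w w | v; P -> v | P P | v v P | v w w | w | T E v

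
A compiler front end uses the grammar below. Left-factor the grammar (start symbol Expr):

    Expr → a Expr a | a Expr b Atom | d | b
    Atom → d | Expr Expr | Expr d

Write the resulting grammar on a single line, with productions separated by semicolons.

Expr → d | b | a Expr Expr1; Atom → d | Expr Atom1; Expr1 → a | b Atom; Atom1 → Expr | d

Expr has alternatives sharing prefix 'a Expr': factor to Expr → a Expr Expr1 with Expr1 → a | b Atom.
Atom has alternatives sharing prefix 'Expr': factor to Atom → Expr Atom1 with Atom1 → Expr | d.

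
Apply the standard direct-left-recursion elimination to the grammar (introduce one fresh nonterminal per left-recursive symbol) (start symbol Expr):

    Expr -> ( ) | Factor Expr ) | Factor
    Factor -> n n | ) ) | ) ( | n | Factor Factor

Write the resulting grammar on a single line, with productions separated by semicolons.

Expr -> ( ) | Factor Expr ) | Factor; Factor -> n n Factor1 | ) ) Factor1 | ) ( Factor1 | n Factor1; Factor1 -> Factor Factor1 | ε

Left recursion appears on Factor.
For Factor: α = {Factor}, β = {n n, ) ), ) (, n}. Rewrite as Factor → β Factor1 and Factor1 → α Factor1 | ε.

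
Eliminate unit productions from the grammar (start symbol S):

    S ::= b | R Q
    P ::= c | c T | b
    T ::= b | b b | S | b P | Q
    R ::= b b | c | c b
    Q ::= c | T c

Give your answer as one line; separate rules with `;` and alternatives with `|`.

S ::= b | R Q; P ::= c | c T | b; T ::= b | R Q | c | T c | b b | b P; R ::= b b | c | c b; Q ::= c | T c

Unit pairs: T ⇒* {Q, S}.
For each unit pair (A, B), copy every non-unit production of B to A, then drop all unit productions.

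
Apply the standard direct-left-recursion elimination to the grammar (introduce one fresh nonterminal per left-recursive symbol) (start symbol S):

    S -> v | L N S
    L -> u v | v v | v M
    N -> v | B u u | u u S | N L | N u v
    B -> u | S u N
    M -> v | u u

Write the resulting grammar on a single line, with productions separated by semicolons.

N is directly left-recursive.
For N: α = {L, u v}, β = {v, B u u, u u S}. Rewrite as N → β N' and N' → α N' | ε.

S -> v | L N S; L -> u v | v v | v M; N -> v N' | B u u N' | u u S N'; B -> u | S u N; M -> v | u u; N' -> L N' | u v N' | ε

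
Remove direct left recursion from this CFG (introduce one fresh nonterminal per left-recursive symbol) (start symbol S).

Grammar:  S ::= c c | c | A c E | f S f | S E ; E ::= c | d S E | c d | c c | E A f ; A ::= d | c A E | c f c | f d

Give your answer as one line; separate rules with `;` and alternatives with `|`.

S ::= c c S' | c S' | A c E S' | f S f S'; E ::= c E' | d S E E' | c d E' | c c E'; A ::= d | c A E | c f c | f d; S' ::= E S' | ε; E' ::= A f E' | ε

S, E are directly left-recursive.
For S: α = {E}, β = {c c, c, A c E, f S f}. Rewrite as S → β S' and S' → α S' | ε.
For E: α = {A f}, β = {c, d S E, c d, c c}. Rewrite as E → β E' and E' → α E' | ε.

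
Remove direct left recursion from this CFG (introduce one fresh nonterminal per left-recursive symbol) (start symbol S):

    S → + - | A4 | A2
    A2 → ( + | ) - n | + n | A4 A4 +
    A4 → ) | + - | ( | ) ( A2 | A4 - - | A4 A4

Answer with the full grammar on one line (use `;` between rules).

A4 is directly left-recursive.
For A4: α = {- -, A4}, β = {), + -, (, ) ( A2}. Rewrite as A4 → β A4' and A4' → α A4' | ε.

S → + - | A4 | A2; A2 → ( + | ) - n | + n | A4 A4 +; A4 → ) A4' | + - A4' | ( A4' | ) ( A2 A4'; A4' → - - A4' | A4 A4' | ε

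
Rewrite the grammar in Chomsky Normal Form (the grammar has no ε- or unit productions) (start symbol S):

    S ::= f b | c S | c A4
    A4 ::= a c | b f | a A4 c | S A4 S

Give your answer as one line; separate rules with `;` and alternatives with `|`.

Introduce a nonterminal for each terminal appearing in a rule of length ≥ 2: X1 → f, X2 → b, X3 → c, X4 → a.
Binarize each right-hand side of length ≥ 3 by chaining fresh nonterminals (Y1, Y2, …): affected rules were A4 → X4 A4 X3; A4 → S A4 S.

S ::= X1 X2 | X3 S | X3 A4; A4 ::= X4 X3 | X2 X1 | X4 Y1 | S Y2; X1 ::= f; X2 ::= b; X3 ::= c; X4 ::= a; Y1 ::= A4 X3; Y2 ::= A4 S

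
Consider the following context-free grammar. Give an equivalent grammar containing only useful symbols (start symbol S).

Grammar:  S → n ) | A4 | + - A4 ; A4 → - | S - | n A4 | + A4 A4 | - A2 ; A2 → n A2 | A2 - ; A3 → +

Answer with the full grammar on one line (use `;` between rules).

S → n ) | A4 | + - A4; A4 → - | S - | n A4 | + A4 A4

Generating nonterminals: {A3, A4, S}.
Reachable from S after that: {A4, S}.
Removed useless symbols: {A2, A3} and every production mentioning them.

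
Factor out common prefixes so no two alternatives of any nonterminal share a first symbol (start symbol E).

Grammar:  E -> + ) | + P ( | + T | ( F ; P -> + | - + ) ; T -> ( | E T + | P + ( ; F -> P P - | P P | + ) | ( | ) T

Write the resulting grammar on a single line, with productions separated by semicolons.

E -> ( F | + E'; P -> + | - + ); T -> ( | E T + | P + (; F -> + ) | ( | ) T | P P F'; E' -> ) | P ( | T; F' -> - | ε

E has alternatives sharing prefix '+': factor to E → + E' with E' → ) | P ( | T.
F has alternatives sharing prefix 'P P': factor to F → P P F' with F' → - | ε.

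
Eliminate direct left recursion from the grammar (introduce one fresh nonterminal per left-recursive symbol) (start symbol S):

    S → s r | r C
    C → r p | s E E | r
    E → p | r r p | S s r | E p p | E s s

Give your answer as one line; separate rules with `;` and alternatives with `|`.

S → s r | r C; C → r p | s E E | r; E → p E' | r r p E' | S s r E'; E' → p p E' | s s E' | ε

Directly left-recursive nonterminal: E.
For E: α = {p p, s s}, β = {p, r r p, S s r}. Rewrite as E → β E' and E' → α E' | ε.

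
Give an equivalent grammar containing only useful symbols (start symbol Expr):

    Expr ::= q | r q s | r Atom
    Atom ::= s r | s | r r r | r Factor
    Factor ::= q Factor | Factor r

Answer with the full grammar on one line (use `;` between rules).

Generating nonterminals: {Atom, Expr}.
Reachable from Expr after that: {Atom, Expr}.
Removed useless symbols: {Factor} and every production mentioning them.

Expr ::= q | r q s | r Atom; Atom ::= s r | s | r r r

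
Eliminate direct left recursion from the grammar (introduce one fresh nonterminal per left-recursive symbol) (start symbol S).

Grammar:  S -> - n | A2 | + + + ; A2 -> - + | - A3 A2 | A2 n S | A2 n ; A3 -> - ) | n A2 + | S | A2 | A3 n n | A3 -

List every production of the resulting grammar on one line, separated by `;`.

Directly left-recursive nonterminals: A2, A3.
For A2: α = {n S, n}, β = {- +, - A3 A2}. Rewrite as A2 → β A2' and A2' → α A2' | ε.
For A3: α = {n n, -}, β = {- ), n A2 +, S, A2}. Rewrite as A3 → β A3' and A3' → α A3' | ε.

S -> - n | A2 | + + +; A2 -> - + A2' | - A3 A2 A2'; A3 -> - ) A3' | n A2 + A3' | S A3' | A2 A3'; A2' -> n S A2' | n A2' | ε; A3' -> n n A3' | - A3' | ε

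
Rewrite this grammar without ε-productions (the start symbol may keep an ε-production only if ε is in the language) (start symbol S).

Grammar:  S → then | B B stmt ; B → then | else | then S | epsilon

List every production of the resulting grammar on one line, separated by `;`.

S → then | B B stmt | B stmt | stmt; B → then | else | then S

The nullable symbols are {B}.
ε ∉ L(G), so no ε-production is kept.
For each production, add variants omitting each subset of nullable occurrences: S → B B stmt gives B B stmt | B stmt | stmt.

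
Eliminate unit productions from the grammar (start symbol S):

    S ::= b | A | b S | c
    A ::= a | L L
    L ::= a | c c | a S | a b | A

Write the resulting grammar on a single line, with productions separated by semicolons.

S ::= b | b S | c | a | L L; A ::= a | L L; L ::= a | c c | a S | a b | L L

Unit pairs: L ⇒* {A}; S ⇒* {A}.
Replace each nonterminal's rules with the union of the non-unit rules of every nonterminal it unit-derives.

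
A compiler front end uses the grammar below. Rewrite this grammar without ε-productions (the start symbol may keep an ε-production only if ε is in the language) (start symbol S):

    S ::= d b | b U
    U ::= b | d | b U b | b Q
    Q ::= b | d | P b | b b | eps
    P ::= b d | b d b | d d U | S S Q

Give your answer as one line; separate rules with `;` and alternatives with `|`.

S ::= d b | b U; U ::= b | d | b U b | b Q; Q ::= b | d | P b | b b; P ::= b d | b d b | d d U | S S Q | S S

The nullable symbols are {Q}.
ε ∉ L(G), so no ε-production is kept.
For each production, add variants omitting each subset of nullable occurrences: P → S S Q gives S S Q | S S.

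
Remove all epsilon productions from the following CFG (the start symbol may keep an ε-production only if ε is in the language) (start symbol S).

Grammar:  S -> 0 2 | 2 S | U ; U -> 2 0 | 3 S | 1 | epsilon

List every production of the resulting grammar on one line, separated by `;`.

S -> 0 2 | 2 S | 2 | U | epsilon; U -> 2 0 | 3 S | 3 | 1

The nullable symbols are {S, U}.
ε ∈ L(G) since S is nullable, so keep S → ε.
Expand every rule over subsets of its nullable positions: S → 2 S gives 2 S | 2. U → 3 S gives 3 S | 3.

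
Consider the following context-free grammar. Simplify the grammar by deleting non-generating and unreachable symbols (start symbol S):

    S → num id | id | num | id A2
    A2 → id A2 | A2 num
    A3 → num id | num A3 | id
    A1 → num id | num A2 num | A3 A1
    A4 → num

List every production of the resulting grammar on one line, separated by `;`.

Generating nonterminals: {A1, A3, A4, S}.
Reachable from S after that: {S}.
Removed useless symbols: {A1, A2, A3, A4} and every production mentioning them.

S → num id | id | num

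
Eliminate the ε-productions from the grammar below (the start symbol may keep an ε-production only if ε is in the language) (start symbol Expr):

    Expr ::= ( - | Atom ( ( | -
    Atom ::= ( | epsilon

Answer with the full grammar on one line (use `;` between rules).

Expr ::= ( - | Atom ( ( | ( ( | -; Atom ::= (

Nullable nonterminals: {Atom}.
ε ∉ L(G), so no ε-production is kept.
Add the nullable-subset variants: Expr → Atom ( ( gives Atom ( ( | ( (.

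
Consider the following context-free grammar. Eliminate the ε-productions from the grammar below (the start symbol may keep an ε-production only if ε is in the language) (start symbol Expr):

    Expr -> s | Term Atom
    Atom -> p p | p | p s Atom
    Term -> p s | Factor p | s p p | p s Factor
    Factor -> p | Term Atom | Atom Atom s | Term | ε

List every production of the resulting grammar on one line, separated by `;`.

Expr -> s | Term Atom; Atom -> p p | p | p s Atom; Term -> p s | Factor p | p | s p p | p s Factor; Factor -> p | Term Atom | Atom Atom s | Term

Nullable nonterminals: {Factor}.
ε ∉ L(G), so no ε-production is kept.
Expand every rule over subsets of its nullable positions: Term → Factor p gives Factor p | p.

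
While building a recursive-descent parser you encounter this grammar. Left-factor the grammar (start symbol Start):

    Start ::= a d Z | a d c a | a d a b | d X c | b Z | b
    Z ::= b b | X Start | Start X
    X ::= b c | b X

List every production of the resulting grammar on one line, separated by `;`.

Start ::= d X c | a d Start1 | b Start2; Z ::= b b | X Start | Start X; X ::= b X1; Start1 ::= Z | c a | a b; Start2 ::= Z | eps; X1 ::= c | X

Start has alternatives sharing prefix 'a d': factor to Start → a d Start1 with Start1 → Z | c a | a b.
Start has alternatives sharing prefix 'b': factor to Start → b Start2 with Start2 → Z | ε.
X has alternatives sharing prefix 'b': factor to X → b X1 with X1 → c | X.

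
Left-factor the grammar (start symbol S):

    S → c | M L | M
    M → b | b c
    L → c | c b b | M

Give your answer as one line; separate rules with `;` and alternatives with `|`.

S has alternatives sharing prefix 'M': factor to S → M S' with S' → L | ε.
M has alternatives sharing prefix 'b': factor to M → b M' with M' → ε | c.
L has alternatives sharing prefix 'c': factor to L → c L' with L' → ε | b b.

S → c | M S'; M → b M'; L → M | c L'; S' → L | ε; M' → ε | c; L' → ε | b b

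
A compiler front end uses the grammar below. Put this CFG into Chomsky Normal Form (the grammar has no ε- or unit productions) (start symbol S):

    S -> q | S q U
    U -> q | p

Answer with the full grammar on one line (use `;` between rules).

Introduce a nonterminal for each terminal appearing in a rule of length ≥ 2: X1 → q.
Binarize each right-hand side of length ≥ 3 by chaining fresh nonterminals (Y1, Y2, …): affected rules were S → S X1 U.

S -> q | S Y1; U -> q | p; X1 -> q; Y1 -> X1 U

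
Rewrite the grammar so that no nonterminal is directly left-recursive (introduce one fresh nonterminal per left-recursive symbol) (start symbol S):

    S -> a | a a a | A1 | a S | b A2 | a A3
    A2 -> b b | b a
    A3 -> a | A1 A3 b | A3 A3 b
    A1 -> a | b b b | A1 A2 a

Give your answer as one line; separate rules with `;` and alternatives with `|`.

S -> a | a a a | A1 | a S | b A2 | a A3; A2 -> b b | b a; A3 -> a A3' | A1 A3 b A3'; A1 -> a A1' | b b b A1'; A3' -> A3 b A3' | ε; A1' -> A2 a A1' | ε

Directly left-recursive nonterminals: A3, A1.
For A3: α = {A3 b}, β = {a, A1 A3 b}. Rewrite as A3 → β A3' and A3' → α A3' | ε.
For A1: α = {A2 a}, β = {a, b b b}. Rewrite as A1 → β A1' and A1' → α A1' | ε.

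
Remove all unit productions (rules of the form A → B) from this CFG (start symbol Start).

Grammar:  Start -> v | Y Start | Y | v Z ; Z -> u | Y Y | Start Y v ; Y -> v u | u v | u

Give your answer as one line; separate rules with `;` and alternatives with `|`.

Start -> v | Y Start | v Z | v u | u v | u; Z -> u | Y Y | Start Y v; Y -> v u | u v | u

Unit pairs: Start ⇒* {Y}.
For every A with A ⇒* B via unit rules, add B's non-unit alternatives to A; then delete every rule of the form X → Y.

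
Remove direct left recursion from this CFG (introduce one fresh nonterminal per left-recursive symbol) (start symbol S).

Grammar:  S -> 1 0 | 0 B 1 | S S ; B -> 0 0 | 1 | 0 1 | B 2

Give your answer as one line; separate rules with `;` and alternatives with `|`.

S -> 1 0 S' | 0 B 1 S'; B -> 0 0 B' | 1 B' | 0 1 B'; S' -> S S' | ε; B' -> 2 B' | ε

Left recursion appears on S, B.
For S: α = {S}, β = {1 0, 0 B 1}. Rewrite as S → β S' and S' → α S' | ε.
For B: α = {2}, β = {0 0, 1, 0 1}. Rewrite as B → β B' and B' → α B' | ε.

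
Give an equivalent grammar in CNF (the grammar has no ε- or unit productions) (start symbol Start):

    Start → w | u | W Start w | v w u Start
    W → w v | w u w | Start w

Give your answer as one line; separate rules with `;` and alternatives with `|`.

Start → w | u | W Y1 | X2 Y2; W → X1 X2 | X1 Y4 | Start X1; X1 → w; X2 → v; X3 → u; Y1 → Start X1; Y2 → X1 Y3; Y3 → X3 Start; Y4 → X3 X1

Introduce a nonterminal for each terminal appearing in a rule of length ≥ 2: X1 → w, X2 → v, X3 → u.
Binarize each right-hand side of length ≥ 3 by chaining fresh nonterminals (Y1, Y2, …): affected rules were Start → W Start X1; Start → X2 X1 X3 Start; W → X1 X3 X1.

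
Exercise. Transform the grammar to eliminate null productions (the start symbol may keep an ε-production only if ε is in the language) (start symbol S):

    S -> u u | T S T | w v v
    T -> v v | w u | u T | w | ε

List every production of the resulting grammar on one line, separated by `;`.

Nullable set = {T}.
ε ∉ L(G), so no ε-production is kept.
Expand every rule over subsets of its nullable positions: S → T S T gives T S T | T S | S T. T → u T gives u T | u.

S -> u u | T S T | T S | S T | w v v; T -> v v | w u | u T | u | w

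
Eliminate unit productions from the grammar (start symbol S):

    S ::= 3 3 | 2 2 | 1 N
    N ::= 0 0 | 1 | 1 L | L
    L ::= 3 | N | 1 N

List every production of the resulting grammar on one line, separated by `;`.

Unit pairs: L ⇒* {N}; N ⇒* {L}.
For every A with A ⇒* B via unit rules, add B's non-unit alternatives to A; then delete every rule of the form X → Y.

S ::= 3 3 | 2 2 | 1 N; N ::= 3 | 1 N | 0 0 | 1 | 1 L; L ::= 3 | 1 N | 0 0 | 1 | 1 L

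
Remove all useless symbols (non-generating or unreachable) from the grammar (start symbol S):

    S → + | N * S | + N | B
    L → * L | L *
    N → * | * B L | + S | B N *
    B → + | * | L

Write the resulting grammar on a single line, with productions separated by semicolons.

S → + | N * S | + N | B; N → * | + S | B N *; B → + | *

Generating nonterminals: {B, N, S}.
Reachable from S after that: {B, N, S}.
Removed useless symbols: {L} and every production mentioning them.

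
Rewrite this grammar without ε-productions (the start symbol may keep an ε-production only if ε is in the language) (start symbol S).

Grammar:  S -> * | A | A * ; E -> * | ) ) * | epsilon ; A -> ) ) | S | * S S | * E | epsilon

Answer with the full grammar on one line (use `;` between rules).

Nullable set = {A, E, S}.
ε ∈ L(G) since S is nullable, so keep S → ε.
Add the nullable-subset variants: A → * S S gives * S S | * S | *.

S -> * | A | A * | ε; E -> * | ) ) *; A -> ) ) | S | * S S | * S | * | * E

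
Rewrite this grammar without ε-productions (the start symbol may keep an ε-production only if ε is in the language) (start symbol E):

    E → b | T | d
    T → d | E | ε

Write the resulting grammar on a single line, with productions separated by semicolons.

Nullable nonterminals: {E, T}.
ε ∈ L(G) since E is nullable, so keep E → ε.

E → b | T | d | ε; T → d | E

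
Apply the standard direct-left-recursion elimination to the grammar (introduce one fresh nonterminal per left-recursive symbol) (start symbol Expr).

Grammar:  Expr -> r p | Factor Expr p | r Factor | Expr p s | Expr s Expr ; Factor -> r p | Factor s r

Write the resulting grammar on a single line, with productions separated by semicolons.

Left recursion appears on Expr, Factor.
For Expr: α = {p s, s Expr}, β = {r p, Factor Expr p, r Factor}. Rewrite as Expr → β Expr1 and Expr1 → α Expr1 | ε.
For Factor: α = {s r}, β = {r p}. Rewrite as Factor → β Factor1 and Factor1 → α Factor1 | ε.

Expr -> r p Expr1 | Factor Expr p Expr1 | r Factor Expr1; Factor -> r p Factor1; Expr1 -> p s Expr1 | s Expr Expr1 | ε; Factor1 -> s r Factor1 | ε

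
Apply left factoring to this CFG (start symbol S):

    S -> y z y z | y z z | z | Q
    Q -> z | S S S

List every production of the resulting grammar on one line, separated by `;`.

S -> z | Q | y z S'; Q -> z | S S S; S' -> y z | z

S has alternatives sharing prefix 'y z': factor to S → y z S' with S' → y z | z.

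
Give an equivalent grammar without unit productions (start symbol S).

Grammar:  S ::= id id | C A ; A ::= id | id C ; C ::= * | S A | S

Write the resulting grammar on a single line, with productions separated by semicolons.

Unit pairs: C ⇒* {S}.
Replace each nonterminal's rules with the union of the non-unit rules of every nonterminal it unit-derives.

S ::= id id | C A; A ::= id | id C; C ::= * | S A | id id | C A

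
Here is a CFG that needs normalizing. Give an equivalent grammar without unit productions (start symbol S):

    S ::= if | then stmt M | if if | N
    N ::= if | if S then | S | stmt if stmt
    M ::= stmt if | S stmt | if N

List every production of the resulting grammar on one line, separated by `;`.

S ::= if | then stmt M | if if | if S then | stmt if stmt; N ::= if | then stmt M | if if | if S then | stmt if stmt; M ::= stmt if | S stmt | if N

Unit pairs: N ⇒* {S}; S ⇒* {N}.
For each unit pair (A, B), copy every non-unit production of B to A, then drop all unit productions.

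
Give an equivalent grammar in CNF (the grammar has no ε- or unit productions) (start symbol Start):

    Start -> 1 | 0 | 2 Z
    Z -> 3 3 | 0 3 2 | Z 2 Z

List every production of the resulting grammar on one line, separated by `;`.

Introduce a nonterminal for each terminal appearing in a rule of length ≥ 2: X1 → 2, X2 → 3, X3 → 0.
Binarize each right-hand side of length ≥ 3 by chaining fresh nonterminals (Y1, Y2, …): affected rules were Z → X3 X2 X1; Z → Z X1 Z.

Start -> 1 | 0 | X1 Z; Z -> X2 X2 | X3 Y1 | Z Y2; X1 -> 2; X2 -> 3; X3 -> 0; Y1 -> X2 X1; Y2 -> X1 Z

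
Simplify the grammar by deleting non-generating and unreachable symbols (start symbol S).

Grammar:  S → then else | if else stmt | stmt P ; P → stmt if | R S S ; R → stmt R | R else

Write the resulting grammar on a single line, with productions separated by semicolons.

Generating nonterminals: {P, S}.
Reachable from S after that: {P, S}.
Removed useless symbols: {R} and every production mentioning them.

S → then else | if else stmt | stmt P; P → stmt if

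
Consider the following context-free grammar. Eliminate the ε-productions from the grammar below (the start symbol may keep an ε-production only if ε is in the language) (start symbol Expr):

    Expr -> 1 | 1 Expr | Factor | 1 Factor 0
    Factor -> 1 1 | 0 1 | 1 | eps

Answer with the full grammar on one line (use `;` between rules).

Expr -> 1 | 1 Expr | Factor | 1 Factor 0 | 1 0 | ε; Factor -> 1 1 | 0 1 | 1

The nullable symbols are {Expr, Factor}.
ε ∈ L(G) since Expr is nullable, so keep Expr → ε.
For each production, add variants omitting each subset of nullable occurrences: Expr → 1 Factor 0 gives 1 Factor 0 | 1 0.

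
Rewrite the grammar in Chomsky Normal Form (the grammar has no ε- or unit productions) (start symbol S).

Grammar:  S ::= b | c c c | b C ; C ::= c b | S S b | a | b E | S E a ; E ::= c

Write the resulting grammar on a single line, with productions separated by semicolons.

S ::= b | X1 Y1 | X2 C; C ::= X1 X2 | S Y2 | a | X2 E | S Y3; E ::= c; X1 ::= c; X2 ::= b; X3 ::= a; Y1 ::= X1 X1; Y2 ::= S X2; Y3 ::= E X3

Introduce a nonterminal for each terminal appearing in a rule of length ≥ 2: X1 → c, X2 → b, X3 → a.
Binarize each right-hand side of length ≥ 3 by chaining fresh nonterminals (Y1, Y2, …): affected rules were S → X1 X1 X1; C → S S X2; C → S E X3.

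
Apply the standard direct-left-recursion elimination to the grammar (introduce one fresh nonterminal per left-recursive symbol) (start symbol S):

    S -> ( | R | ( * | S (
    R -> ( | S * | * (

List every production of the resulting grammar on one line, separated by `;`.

S is directly left-recursive.
For S: α = {(}, β = {(, R, ( *}. Rewrite as S → β S' and S' → α S' | ε.

S -> ( S' | R S' | ( * S'; R -> ( | S * | * (; S' -> ( S' | ε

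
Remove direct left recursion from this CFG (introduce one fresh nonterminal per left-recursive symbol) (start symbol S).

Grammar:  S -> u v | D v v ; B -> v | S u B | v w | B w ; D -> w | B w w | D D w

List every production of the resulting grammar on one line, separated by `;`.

S -> u v | D v v; B -> v B' | S u B B' | v w B'; D -> w D' | B w w D'; B' -> w B' | ε; D' -> D w D' | ε

Left recursion appears on B, D.
For B: α = {w}, β = {v, S u B, v w}. Rewrite as B → β B' and B' → α B' | ε.
For D: α = {D w}, β = {w, B w w}. Rewrite as D → β D' and D' → α D' | ε.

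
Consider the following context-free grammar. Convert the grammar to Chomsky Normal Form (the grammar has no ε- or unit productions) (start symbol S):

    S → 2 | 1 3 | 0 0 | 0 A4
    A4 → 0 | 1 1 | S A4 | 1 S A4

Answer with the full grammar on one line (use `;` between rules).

Introduce a nonterminal for each terminal appearing in a rule of length ≥ 2: X1 → 1, X2 → 3, X3 → 0.
Binarize each right-hand side of length ≥ 3 by chaining fresh nonterminals (Y1, Y2, …): affected rules were A4 → X1 S A4.

S → 2 | X1 X2 | X3 X3 | X3 A4; A4 → 0 | X1 X1 | S A4 | X1 Y1; X1 → 1; X2 → 3; X3 → 0; Y1 → S A4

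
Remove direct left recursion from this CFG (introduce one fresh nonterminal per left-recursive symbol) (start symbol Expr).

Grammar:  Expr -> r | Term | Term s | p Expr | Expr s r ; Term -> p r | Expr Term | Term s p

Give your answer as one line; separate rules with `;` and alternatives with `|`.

Expr -> r Expr1 | Term Expr1 | Term s Expr1 | p Expr Expr1; Term -> p r Term1 | Expr Term Term1; Expr1 -> s r Expr1 | ε; Term1 -> s p Term1 | ε

Expr, Term are directly left-recursive.
For Expr: α = {s r}, β = {r, Term, Term s, p Expr}. Rewrite as Expr → β Expr1 and Expr1 → α Expr1 | ε.
For Term: α = {s p}, β = {p r, Expr Term}. Rewrite as Term → β Term1 and Term1 → α Term1 | ε.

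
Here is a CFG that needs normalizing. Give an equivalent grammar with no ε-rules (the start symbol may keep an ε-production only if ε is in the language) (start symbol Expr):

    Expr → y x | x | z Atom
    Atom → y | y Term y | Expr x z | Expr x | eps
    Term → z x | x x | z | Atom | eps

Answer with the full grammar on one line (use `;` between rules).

Expr → y x | x | z Atom | z; Atom → y | y Term y | y y | Expr x z | Expr x; Term → z x | x x | z | Atom

Nullable nonterminals: {Atom, Term}.
ε ∉ L(G), so no ε-production is kept.
Add the nullable-subset variants: Expr → z Atom gives z Atom | z. Atom → y Term y gives y Term y | y y.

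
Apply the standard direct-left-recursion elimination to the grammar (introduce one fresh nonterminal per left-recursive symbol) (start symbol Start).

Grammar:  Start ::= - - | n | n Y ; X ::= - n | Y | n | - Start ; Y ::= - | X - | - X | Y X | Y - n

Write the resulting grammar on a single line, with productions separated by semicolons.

Start ::= - - | n | n Y; X ::= - n | Y | n | - Start; Y ::= - Y1 | X - Y1 | - X Y1; Y1 ::= X Y1 | - n Y1 | ε

Left recursion appears on Y.
For Y: α = {X, - n}, β = {-, X -, - X}. Rewrite as Y → β Y1 and Y1 → α Y1 | ε.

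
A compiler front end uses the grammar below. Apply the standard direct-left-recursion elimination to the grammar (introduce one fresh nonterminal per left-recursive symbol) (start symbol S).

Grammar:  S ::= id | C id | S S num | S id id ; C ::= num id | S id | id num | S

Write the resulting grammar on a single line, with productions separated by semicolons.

Left recursion appears on S.
For S: α = {S num, id id}, β = {id, C id}. Rewrite as S → β S' and S' → α S' | ε.

S ::= id S' | C id S'; C ::= num id | S id | id num | S; S' ::= S num S' | id id S' | ε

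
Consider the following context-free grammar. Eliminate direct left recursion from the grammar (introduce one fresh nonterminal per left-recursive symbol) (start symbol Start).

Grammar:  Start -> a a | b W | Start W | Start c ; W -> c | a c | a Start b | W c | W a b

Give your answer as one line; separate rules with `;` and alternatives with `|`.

Directly left-recursive nonterminals: Start, W.
For Start: α = {W, c}, β = {a a, b W}. Rewrite as Start → β Start1 and Start1 → α Start1 | ε.
For W: α = {c, a b}, β = {c, a c, a Start b}. Rewrite as W → β W1 and W1 → α W1 | ε.

Start -> a a Start1 | b W Start1; W -> c W1 | a c W1 | a Start b W1; Start1 -> W Start1 | c Start1 | epsilon; W1 -> c W1 | a b W1 | epsilon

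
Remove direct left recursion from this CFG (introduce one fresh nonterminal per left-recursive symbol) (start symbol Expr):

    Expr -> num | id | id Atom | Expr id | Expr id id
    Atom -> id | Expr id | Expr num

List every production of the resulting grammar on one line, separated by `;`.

Left recursion appears on Expr.
For Expr: α = {id, id id}, β = {num, id, id Atom}. Rewrite as Expr → β Expr1 and Expr1 → α Expr1 | ε.

Expr -> num Expr1 | id Expr1 | id Atom Expr1; Atom -> id | Expr id | Expr num; Expr1 -> id Expr1 | id id Expr1 | ε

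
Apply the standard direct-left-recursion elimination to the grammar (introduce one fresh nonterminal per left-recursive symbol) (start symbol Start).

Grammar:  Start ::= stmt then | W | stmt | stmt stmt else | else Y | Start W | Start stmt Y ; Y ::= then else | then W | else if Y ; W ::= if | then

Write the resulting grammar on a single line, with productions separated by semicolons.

Start ::= stmt then Start1 | W Start1 | stmt Start1 | stmt stmt else Start1 | else Y Start1; Y ::= then else | then W | else if Y; W ::= if | then; Start1 ::= W Start1 | stmt Y Start1 | epsilon

Directly left-recursive nonterminal: Start.
For Start: α = {W, stmt Y}, β = {stmt then, W, stmt, stmt stmt else, else Y}. Rewrite as Start → β Start1 and Start1 → α Start1 | ε.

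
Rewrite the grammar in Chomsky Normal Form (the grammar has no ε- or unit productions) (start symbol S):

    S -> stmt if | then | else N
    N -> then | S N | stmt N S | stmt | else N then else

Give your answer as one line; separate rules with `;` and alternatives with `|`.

Introduce a nonterminal for each terminal appearing in a rule of length ≥ 2: X1 → stmt, X2 → if, X3 → else, X4 → then.
Binarize each right-hand side of length ≥ 3 by chaining fresh nonterminals (Y1, Y2, …): affected rules were N → X1 N S; N → X3 N X4 X3.

S -> X1 X2 | then | X3 N; N -> then | S N | X1 Y1 | stmt | X3 Y2; X1 -> stmt; X2 -> if; X3 -> else; X4 -> then; Y1 -> N S; Y2 -> N Y3; Y3 -> X4 X3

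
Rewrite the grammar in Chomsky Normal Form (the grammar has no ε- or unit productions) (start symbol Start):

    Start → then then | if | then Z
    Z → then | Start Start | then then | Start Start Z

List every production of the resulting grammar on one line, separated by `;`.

Start → X1 X1 | if | X1 Z; Z → then | Start Start | X1 X1 | Start Y1; X1 → then; Y1 → Start Z

Introduce a nonterminal for each terminal appearing in a rule of length ≥ 2: X1 → then.
Binarize each right-hand side of length ≥ 3 by chaining fresh nonterminals (Y1, Y2, …): affected rules were Z → Start Start Z.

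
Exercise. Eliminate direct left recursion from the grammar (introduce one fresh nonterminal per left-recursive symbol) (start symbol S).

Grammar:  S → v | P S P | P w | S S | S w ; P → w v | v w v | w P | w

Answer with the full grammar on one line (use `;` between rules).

S is directly left-recursive.
For S: α = {S, w}, β = {v, P S P, P w}. Rewrite as S → β S' and S' → α S' | ε.

S → v S' | P S P S' | P w S'; P → w v | v w v | w P | w; S' → S S' | w S' | ε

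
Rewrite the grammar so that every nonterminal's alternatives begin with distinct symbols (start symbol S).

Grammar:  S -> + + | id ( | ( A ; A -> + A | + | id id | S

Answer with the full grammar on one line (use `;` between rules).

A has alternatives sharing prefix '+': factor to A → + A' with A' → A | ε.

S -> + + | id ( | ( A; A -> id id | S | + A'; A' -> A | ε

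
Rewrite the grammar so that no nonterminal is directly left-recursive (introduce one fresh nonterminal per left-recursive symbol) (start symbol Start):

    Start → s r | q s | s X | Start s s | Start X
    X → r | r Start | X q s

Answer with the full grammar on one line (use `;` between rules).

Directly left-recursive nonterminals: Start, X.
For Start: α = {s s, X}, β = {s r, q s, s X}. Rewrite as Start → β Start1 and Start1 → α Start1 | ε.
For X: α = {q s}, β = {r, r Start}. Rewrite as X → β X1 and X1 → α X1 | ε.

Start → s r Start1 | q s Start1 | s X Start1; X → r X1 | r Start X1; Start1 → s s Start1 | X Start1 | ε; X1 → q s X1 | ε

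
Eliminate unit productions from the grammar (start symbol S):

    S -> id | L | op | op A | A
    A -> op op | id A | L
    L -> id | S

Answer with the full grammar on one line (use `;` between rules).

S -> id | op | op A | op op | id A; A -> id | op | op A | op op | id A; L -> id | op | op A | op op | id A

Unit pairs: A ⇒* {L, S}; L ⇒* {A, S}; S ⇒* {A, L}.
Replace each nonterminal's rules with the union of the non-unit rules of every nonterminal it unit-derives.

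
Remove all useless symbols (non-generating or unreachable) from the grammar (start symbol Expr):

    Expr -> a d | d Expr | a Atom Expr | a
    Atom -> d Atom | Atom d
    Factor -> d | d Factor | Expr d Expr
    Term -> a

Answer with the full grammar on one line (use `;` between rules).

Expr -> a d | d Expr | a

Generating nonterminals: {Expr, Factor, Term}.
Reachable from Expr after that: {Expr}.
Removed useless symbols: {Atom, Factor, Term} and every production mentioning them.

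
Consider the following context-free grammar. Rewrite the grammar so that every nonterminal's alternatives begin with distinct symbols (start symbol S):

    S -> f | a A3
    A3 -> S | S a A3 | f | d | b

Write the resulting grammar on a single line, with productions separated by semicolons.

A3 has alternatives sharing prefix 'S': factor to A3 → S A3' with A3' → ε | a A3.

S -> f | a A3; A3 -> f | d | b | S A3'; A3' -> ε | a A3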